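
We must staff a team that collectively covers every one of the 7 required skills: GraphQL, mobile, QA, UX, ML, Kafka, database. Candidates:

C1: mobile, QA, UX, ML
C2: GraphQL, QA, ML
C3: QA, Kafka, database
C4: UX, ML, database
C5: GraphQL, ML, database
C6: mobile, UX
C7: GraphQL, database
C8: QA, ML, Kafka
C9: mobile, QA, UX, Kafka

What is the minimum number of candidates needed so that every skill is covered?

2

C5, C9 together cover {GraphQL, mobile, QA, UX, ML, Kafka, database} — every skill.
No single candidate contains all 7 skills, so 2 is optimal.
Greedy (largest uncovered first) would take C1, C3, C2 — 3 candidates — but 2 suffice.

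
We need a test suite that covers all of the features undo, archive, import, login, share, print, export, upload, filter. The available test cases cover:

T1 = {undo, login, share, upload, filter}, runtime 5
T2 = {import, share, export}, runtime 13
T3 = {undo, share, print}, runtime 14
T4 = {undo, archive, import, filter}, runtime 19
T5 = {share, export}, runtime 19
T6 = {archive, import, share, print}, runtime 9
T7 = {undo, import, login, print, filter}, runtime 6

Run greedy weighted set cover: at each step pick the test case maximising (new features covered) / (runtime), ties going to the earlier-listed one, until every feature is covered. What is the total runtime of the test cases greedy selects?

27

Pick 1: T1 adds 5 new (undo, login, share, upload, filter) at runtime 5 (ratio 5/5).
Pick 2: T6 adds 3 new (archive, import, print) at runtime 9 (ratio 3/9).
Pick 3: T2 adds 1 new (export) at runtime 13 (ratio 1/13).
Greedy total runtime: 5 + 9 + 13 = 27.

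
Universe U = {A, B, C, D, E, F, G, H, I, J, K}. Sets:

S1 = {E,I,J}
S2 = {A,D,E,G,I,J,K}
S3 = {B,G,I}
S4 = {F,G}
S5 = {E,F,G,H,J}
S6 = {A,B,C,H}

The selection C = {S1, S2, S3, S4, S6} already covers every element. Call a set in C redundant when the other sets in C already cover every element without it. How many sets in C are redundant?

2

Drop S1: the rest still cover every element — redundant.
Drop S2: D, K uncovered — not redundant.
Drop S3: the rest still cover every element — redundant.
Drop S4: F uncovered — not redundant.
Drop S6: C, H uncovered — not redundant.
2 redundant: S1, S3.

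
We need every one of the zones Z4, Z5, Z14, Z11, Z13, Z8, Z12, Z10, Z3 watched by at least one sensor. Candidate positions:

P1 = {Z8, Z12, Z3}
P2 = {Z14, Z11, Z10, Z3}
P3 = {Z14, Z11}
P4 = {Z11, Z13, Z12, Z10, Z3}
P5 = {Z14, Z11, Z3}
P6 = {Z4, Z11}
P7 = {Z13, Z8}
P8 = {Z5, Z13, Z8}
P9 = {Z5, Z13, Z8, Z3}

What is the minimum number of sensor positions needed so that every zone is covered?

P1, P2, P6, P8 together cover {Z4, Z5, Z14, Z11, Z13, Z8, Z12, Z10, Z3} — every zone.
No 3 of the 9 sensor positions cover everything (all 84 triples fall short), so 4 is minimum.

4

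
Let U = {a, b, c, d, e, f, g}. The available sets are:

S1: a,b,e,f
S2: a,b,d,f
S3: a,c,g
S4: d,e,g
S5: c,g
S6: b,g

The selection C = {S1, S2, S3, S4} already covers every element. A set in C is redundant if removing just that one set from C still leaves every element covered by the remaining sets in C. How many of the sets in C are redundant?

Drop S1: the rest still cover every element — redundant.
Drop S2: the rest still cover every element — redundant.
Drop S3: c uncovered — not redundant.
Drop S4: the rest still cover every element — redundant.
3 redundant: S1, S2, S4.

3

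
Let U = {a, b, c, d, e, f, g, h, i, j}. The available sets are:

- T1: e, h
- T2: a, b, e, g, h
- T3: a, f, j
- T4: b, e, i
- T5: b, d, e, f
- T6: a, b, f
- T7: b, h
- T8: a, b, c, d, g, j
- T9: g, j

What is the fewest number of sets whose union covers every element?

T1, T3, T4, T8 together cover {a, b, c, d, e, f, g, h, i, j} — every element.
No 3 of the 9 sets cover everything (all 84 triples fall short), so 4 is minimum.

4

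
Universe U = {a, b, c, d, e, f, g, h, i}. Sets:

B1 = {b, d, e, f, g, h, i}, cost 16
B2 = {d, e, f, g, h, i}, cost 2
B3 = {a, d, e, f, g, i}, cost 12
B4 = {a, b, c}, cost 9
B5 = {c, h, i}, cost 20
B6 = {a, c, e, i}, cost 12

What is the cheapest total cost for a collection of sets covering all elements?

11

B2, B4 cover every element at cost 2 + 9 = 11.
Any cover uses at least 2 sets; among all covering selections none totals below 11.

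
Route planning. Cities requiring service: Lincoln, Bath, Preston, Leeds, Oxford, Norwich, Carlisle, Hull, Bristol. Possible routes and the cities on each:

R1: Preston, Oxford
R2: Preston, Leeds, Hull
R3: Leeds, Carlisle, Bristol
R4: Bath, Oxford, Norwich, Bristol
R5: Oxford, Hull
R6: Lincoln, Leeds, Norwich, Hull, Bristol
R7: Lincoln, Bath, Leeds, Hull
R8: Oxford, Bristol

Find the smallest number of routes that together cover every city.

R1, R3, R4, R6 together cover {Lincoln, Bath, Preston, Leeds, Oxford, Norwich, Carlisle, Hull, Bristol} — every city.
No 3 of the 8 routes cover everything (all 56 triples fall short), so 4 is minimum.

4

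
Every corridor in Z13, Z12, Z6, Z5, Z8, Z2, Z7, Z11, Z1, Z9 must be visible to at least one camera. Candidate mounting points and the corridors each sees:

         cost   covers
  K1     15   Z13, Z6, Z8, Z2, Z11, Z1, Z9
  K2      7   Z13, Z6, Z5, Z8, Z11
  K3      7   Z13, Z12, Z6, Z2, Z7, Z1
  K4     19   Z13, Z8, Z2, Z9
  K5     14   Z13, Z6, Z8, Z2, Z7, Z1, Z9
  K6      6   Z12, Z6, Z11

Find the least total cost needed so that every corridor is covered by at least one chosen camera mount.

27

K2, K5, K6 cover every corridor at cost 7 + 14 + 6 = 27.
Any cover uses at least 3 camera mounts; among all covering selections none totals below 27.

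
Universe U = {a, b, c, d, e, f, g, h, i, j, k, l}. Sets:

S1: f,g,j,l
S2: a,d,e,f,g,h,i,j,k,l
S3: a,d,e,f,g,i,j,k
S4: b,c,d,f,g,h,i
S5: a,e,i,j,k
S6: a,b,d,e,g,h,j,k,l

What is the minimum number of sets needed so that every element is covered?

2

S2, S4 together cover {a, b, c, d, e, f, g, h, i, j, k, l} — every element.
No single set contains all 12 elements, so 2 is optimal.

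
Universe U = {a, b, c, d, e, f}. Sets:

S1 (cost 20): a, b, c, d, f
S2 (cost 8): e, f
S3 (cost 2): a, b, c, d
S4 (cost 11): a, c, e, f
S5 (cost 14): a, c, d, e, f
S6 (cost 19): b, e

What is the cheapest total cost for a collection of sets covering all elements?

10

S2, S3 cover every element at cost 8 + 2 = 10.
Any cover uses at least 2 sets; among all covering selections none totals below 10.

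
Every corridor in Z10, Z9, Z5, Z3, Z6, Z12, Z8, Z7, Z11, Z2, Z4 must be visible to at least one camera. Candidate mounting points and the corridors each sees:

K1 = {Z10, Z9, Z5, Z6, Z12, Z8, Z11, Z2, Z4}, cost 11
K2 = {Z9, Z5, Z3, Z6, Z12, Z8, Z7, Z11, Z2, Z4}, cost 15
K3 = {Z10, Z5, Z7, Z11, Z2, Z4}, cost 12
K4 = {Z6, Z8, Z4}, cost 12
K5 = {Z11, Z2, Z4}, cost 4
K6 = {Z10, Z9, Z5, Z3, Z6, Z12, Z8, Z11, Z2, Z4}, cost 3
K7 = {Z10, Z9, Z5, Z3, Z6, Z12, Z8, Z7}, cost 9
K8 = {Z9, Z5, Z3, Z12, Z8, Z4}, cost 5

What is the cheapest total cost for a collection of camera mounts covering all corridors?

12

K6, K7 cover every corridor at cost 3 + 9 = 12.
Any cover uses at least 2 camera mounts; among all covering selections none totals below 12.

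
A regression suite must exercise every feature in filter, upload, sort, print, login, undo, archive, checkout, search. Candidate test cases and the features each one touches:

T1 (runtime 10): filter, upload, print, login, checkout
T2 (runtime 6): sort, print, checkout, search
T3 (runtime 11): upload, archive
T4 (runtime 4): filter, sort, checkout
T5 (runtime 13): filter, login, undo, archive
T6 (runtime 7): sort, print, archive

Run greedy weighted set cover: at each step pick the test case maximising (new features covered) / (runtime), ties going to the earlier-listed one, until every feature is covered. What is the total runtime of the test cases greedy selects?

33

Pick 1: T4 adds 3 new (filter, sort, checkout) at runtime 4 (ratio 3/4).
Pick 2: T2 adds 2 new (print, search) at runtime 6 (ratio 2/6).
Pick 3: T5 adds 3 new (login, undo, archive) at runtime 13 (ratio 3/13).
Pick 4: T1 adds 1 new (upload) at runtime 10 (ratio 1/10).
Greedy total runtime: 4 + 6 + 13 + 10 = 33. (The true optimum is 29, so greedy overshoots here.)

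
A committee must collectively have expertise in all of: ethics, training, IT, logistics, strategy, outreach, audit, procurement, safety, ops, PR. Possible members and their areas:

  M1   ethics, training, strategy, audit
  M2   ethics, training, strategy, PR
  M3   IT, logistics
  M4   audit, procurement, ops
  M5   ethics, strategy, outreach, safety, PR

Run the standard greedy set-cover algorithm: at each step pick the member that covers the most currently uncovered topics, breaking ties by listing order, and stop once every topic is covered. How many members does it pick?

4

Pick 1: M5 covers 5 new topics (ethics, strategy, outreach, safety, PR).
Pick 2: M4 covers 3 new topics (audit, procurement, ops).
Pick 3: M3 covers 2 new topics (IT, logistics).
Pick 4: M1 covers 1 new topics (training).
Greedy uses 4 members.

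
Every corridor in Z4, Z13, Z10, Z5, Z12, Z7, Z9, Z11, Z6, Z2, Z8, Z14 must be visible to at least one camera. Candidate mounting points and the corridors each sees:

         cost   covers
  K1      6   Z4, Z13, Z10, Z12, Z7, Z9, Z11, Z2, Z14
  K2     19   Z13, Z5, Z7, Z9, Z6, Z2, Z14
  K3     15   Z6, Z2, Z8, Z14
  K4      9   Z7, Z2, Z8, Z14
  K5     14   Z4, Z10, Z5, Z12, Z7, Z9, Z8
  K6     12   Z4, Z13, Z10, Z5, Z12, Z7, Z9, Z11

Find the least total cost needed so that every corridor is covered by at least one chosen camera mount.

K3, K6 cover every corridor at cost 15 + 12 = 27.
Any cover uses at least 2 camera mounts; among all covering selections none totals below 27.

27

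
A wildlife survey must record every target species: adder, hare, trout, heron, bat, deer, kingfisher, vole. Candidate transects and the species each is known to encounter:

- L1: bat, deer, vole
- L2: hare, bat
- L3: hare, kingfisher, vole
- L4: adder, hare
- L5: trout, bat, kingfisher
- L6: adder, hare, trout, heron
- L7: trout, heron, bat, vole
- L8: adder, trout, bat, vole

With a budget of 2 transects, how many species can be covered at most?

7

Choosing L1, L6 covers {adder, hare, trout, heron, bat, deer, vole} — 7 species.
No choice of 2 transects does better; here kingfisher is left uncovered.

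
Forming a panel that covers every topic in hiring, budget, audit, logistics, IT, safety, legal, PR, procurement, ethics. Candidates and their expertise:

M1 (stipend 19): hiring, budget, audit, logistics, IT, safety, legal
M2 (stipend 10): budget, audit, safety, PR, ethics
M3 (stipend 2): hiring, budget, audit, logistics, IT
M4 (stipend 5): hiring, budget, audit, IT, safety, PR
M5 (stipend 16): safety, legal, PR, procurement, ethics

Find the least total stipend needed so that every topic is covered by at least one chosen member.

18

M3, M5 cover every topic at stipend 2 + 16 = 18.
Any cover uses at least 2 members; among all covering selections none totals below 18.
Greedy by coverage-per-stipend would pick M3, M4, M5 for 23 — worse than the optimum 18.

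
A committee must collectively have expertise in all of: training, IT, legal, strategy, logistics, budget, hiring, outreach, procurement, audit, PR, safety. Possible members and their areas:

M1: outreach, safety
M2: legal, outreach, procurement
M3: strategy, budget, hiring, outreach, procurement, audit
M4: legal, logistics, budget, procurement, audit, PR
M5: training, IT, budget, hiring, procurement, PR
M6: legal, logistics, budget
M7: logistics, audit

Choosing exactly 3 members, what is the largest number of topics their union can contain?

11

Choosing M1, M4, M5 covers {training, IT, legal, logistics, budget, hiring, outreach, procurement, audit, PR, safety} — 11 topics.
No choice of 3 members does better; here strategy is left uncovered.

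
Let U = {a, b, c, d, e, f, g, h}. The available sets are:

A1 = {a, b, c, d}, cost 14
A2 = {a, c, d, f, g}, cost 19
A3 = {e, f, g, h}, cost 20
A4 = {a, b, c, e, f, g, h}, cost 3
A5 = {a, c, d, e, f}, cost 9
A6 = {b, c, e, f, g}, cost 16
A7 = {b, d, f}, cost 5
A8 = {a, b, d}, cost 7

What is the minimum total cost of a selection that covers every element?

A4, A7 cover every element at cost 3 + 5 = 8.
Any cover uses at least 2 sets; among all covering selections none totals below 8.

8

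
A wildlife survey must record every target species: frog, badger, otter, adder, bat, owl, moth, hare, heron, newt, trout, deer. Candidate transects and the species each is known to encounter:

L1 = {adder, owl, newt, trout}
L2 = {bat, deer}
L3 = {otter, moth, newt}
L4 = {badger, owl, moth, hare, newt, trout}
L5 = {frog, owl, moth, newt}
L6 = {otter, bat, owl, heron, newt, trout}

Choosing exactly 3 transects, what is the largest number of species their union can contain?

10

Choosing L1, L4, L6 covers {badger, otter, adder, bat, owl, moth, hare, heron, newt, trout} — 10 species.
No choice of 3 transects does better; here frog, deer are left uncovered.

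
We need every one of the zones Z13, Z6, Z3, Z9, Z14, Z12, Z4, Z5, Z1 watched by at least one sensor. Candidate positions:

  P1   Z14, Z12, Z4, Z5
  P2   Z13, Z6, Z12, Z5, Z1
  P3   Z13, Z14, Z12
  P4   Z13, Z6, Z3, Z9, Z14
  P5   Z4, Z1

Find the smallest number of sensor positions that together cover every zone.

3

P1, P2, P4 together cover {Z13, Z6, Z3, Z9, Z14, Z12, Z4, Z5, Z1} — every zone.
No 2 of the 5 sensor positions cover everything (all 10 pairs fall short), so 3 is minimum.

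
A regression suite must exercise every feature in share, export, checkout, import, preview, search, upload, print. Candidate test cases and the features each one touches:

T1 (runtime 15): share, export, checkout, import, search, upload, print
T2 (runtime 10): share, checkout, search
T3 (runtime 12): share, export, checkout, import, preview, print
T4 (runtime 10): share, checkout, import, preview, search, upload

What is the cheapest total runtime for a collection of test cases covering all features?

T3, T4 cover every feature at runtime 12 + 10 = 22.
Any cover uses at least 2 test cases; among all covering selections none totals below 22.

22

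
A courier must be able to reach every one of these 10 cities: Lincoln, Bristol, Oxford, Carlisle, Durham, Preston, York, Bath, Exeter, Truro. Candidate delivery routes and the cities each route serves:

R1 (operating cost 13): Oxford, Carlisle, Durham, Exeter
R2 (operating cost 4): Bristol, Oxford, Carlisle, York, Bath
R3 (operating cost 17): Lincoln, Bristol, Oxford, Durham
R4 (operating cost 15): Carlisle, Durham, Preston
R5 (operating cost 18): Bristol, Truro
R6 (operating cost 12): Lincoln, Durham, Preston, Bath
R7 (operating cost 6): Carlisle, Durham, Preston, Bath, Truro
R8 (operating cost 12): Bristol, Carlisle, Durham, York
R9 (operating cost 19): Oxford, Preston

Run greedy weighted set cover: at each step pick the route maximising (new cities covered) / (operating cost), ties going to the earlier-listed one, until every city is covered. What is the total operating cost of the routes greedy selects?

35

Pick 1: R2 adds 5 new (Bristol, Oxford, Carlisle, York, Bath) at operating cost 4 (ratio 5/4).
Pick 2: R7 adds 3 new (Durham, Preston, Truro) at operating cost 6 (ratio 3/6).
Pick 3: R6 adds 1 new (Lincoln) at operating cost 12 (ratio 1/12).
Pick 4: R1 adds 1 new (Exeter) at operating cost 13 (ratio 1/13).
Greedy total operating cost: 4 + 6 + 12 + 13 = 35.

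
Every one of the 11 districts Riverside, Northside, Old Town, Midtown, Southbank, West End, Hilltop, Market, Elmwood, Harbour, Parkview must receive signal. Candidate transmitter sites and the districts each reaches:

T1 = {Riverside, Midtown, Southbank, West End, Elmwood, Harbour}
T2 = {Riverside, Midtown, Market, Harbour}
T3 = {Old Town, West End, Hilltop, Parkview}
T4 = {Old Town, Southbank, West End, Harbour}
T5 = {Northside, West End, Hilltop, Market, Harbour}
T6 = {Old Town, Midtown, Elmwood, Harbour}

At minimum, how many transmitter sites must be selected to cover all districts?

3

T1, T3, T5 together cover {Riverside, Northside, Old Town, Midtown, Southbank, West End, Hilltop, Market, Elmwood, Harbour, Parkview} — every district.
No 2 of the 6 transmitter sites cover everything (all 15 pairs fall short), so 3 is minimum.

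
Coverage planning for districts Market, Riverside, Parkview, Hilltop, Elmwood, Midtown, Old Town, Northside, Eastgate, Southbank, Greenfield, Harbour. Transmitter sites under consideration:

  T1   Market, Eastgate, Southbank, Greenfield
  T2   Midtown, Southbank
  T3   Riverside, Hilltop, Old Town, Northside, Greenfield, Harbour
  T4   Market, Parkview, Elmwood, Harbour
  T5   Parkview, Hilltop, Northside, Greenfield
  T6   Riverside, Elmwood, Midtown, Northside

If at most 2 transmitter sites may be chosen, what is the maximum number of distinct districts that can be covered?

9

Choosing T1, T3 covers {Market, Riverside, Hilltop, Old Town, Northside, Eastgate, Southbank, Greenfield, Harbour} — 9 districts.
No choice of 2 transmitter sites does better; here Parkview, Elmwood, Midtown are left uncovered.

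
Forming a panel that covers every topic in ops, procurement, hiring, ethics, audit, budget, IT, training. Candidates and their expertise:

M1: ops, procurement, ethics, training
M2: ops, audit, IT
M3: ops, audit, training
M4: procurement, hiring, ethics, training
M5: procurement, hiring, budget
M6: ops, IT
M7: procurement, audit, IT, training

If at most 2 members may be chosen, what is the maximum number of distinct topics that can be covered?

7

Choosing M2, M4 covers {ops, procurement, hiring, ethics, audit, IT, training} — 7 topics.
No choice of 2 members does better; here budget is left uncovered.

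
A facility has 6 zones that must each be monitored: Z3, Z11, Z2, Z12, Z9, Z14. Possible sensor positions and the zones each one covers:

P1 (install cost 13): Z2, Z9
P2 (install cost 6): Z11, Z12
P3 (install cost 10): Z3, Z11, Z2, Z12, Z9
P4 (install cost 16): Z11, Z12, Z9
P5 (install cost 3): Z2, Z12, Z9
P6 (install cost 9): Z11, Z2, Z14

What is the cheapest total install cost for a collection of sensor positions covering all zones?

19

P3, P6 cover every zone at install cost 10 + 9 = 19.
Any cover uses at least 2 sensor positions; among all covering selections none totals below 19.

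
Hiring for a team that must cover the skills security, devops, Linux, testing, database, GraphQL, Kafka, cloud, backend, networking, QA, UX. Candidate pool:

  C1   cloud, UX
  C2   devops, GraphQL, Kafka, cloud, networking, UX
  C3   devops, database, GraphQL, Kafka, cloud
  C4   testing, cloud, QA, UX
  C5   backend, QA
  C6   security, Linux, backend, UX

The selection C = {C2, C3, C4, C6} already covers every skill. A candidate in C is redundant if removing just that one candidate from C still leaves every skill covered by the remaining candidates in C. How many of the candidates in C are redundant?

0

Drop C2: networking uncovered — not redundant.
Drop C3: database uncovered — not redundant.
Drop C4: testing, QA uncovered — not redundant.
Drop C6: security, Linux, backend uncovered — not redundant.
None of the candidates in C is redundant.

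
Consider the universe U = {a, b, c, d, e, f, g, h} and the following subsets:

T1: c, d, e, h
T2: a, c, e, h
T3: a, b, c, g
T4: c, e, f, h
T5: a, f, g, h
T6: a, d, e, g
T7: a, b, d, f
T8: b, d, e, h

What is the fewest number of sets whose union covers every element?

T1, T3, T4 together cover {a, b, c, d, e, f, g, h} — every element.
No 2 of the 8 sets cover everything (all 28 pairs fall short), so 3 is minimum.

3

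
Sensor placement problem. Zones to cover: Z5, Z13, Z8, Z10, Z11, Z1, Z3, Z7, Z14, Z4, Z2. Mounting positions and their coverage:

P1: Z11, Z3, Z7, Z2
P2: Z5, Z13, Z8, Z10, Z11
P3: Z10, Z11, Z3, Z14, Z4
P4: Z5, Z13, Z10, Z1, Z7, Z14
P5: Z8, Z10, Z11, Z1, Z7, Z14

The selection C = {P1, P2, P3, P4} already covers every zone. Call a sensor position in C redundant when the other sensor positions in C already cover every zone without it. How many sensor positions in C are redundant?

Drop P1: Z2 uncovered — not redundant.
Drop P2: Z8 uncovered — not redundant.
Drop P3: Z4 uncovered — not redundant.
Drop P4: Z1 uncovered — not redundant.
None of the sensor positions in C is redundant.

0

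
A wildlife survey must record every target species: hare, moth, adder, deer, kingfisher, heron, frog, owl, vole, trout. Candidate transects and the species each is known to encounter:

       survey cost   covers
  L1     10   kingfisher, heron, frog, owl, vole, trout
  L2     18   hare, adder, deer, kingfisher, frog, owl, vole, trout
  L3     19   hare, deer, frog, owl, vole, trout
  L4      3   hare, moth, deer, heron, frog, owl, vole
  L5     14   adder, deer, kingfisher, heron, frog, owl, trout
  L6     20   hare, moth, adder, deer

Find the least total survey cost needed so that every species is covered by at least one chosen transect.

L4, L5 cover every species at survey cost 3 + 14 = 17.
Any cover uses at least 2 transects; among all covering selections none totals below 17.

17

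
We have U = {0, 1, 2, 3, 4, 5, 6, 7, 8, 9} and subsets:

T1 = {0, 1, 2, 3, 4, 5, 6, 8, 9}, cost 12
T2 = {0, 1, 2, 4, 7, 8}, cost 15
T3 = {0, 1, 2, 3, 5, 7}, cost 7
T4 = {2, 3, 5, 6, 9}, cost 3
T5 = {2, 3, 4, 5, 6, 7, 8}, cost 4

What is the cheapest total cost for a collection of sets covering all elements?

14

T3, T4, T5 cover every element at cost 7 + 3 + 4 = 14.
Any cover uses at least 2 sets; among all covering selections none totals below 14.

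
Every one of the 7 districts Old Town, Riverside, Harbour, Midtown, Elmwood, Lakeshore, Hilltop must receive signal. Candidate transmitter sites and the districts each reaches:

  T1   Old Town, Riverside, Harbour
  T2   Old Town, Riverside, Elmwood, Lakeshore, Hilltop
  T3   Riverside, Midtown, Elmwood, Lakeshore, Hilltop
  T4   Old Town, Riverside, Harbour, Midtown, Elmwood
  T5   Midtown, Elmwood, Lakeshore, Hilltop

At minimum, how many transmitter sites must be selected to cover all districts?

2

T1, T3 together cover {Old Town, Riverside, Harbour, Midtown, Elmwood, Lakeshore, Hilltop} — every district.
No single transmitter site contains all 7 districts, so 2 is optimal.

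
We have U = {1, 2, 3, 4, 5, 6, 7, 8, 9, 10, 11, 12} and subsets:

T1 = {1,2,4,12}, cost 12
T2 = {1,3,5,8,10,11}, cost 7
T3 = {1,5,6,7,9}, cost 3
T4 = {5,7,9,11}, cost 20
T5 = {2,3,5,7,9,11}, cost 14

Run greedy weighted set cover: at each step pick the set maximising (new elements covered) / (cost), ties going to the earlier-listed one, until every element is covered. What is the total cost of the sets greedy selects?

22

Pick 1: T3 adds 5 new (1, 5, 6, 7, 9) at cost 3 (ratio 5/3).
Pick 2: T2 adds 4 new (3, 8, 10, 11) at cost 7 (ratio 4/7).
Pick 3: T1 adds 3 new (2, 4, 12) at cost 12 (ratio 3/12).
Greedy total cost: 3 + 7 + 12 = 22.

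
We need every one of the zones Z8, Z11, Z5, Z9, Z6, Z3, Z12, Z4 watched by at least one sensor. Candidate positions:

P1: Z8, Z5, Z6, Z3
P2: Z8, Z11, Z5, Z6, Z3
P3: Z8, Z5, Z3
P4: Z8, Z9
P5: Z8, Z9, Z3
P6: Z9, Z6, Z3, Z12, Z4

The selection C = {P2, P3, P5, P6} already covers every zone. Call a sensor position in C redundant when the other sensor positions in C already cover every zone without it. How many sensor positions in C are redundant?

2

Drop P2: Z11 uncovered — not redundant.
Drop P3: the rest still cover every zone — redundant.
Drop P5: the rest still cover every zone — redundant.
Drop P6: Z12, Z4 uncovered — not redundant.
2 redundant: P3, P5.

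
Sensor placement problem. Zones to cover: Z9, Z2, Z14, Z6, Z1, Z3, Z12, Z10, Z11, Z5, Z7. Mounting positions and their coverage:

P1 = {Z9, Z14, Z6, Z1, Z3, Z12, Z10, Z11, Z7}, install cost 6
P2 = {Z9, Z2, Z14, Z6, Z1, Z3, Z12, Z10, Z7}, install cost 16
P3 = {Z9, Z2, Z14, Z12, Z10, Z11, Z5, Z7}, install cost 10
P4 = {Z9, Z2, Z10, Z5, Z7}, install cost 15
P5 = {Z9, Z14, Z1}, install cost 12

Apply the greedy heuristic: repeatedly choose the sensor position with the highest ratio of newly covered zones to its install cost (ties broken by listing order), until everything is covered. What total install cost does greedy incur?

Pick 1: P1 adds 9 new (Z9, Z14, Z6, Z1, Z3, Z12, Z10, Z11, Z7) at install cost 6 (ratio 9/6).
Pick 2: P3 adds 2 new (Z2, Z5) at install cost 10 (ratio 2/10).
Greedy total install cost: 6 + 10 = 16.

16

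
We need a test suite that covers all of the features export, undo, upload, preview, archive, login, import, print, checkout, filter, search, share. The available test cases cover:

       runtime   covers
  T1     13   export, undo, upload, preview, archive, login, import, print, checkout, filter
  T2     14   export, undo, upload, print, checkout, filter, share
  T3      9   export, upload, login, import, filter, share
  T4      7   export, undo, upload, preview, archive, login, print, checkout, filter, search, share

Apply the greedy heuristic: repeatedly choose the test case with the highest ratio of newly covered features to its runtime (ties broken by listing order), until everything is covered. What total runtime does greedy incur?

16

Pick 1: T4 adds 11 new (export, undo, upload, preview, archive, login, print, checkout, filter, search, share) at runtime 7 (ratio 11/7).
Pick 2: T3 adds 1 new (import) at runtime 9 (ratio 1/9).
Greedy total runtime: 7 + 9 = 16.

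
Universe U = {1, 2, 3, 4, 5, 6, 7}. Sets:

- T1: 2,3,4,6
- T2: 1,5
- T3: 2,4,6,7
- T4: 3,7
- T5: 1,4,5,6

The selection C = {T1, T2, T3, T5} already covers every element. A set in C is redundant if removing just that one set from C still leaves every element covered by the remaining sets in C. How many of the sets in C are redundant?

Drop T1: 3 uncovered — not redundant.
Drop T2: the rest still cover every element — redundant.
Drop T3: 7 uncovered — not redundant.
Drop T5: the rest still cover every element — redundant.
2 redundant: T2, T5.

2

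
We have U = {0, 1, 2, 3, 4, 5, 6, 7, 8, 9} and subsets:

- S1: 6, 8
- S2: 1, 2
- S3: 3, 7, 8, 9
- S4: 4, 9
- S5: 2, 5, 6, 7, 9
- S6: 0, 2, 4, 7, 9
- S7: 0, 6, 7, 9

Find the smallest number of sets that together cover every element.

S2, S3, S5, S6 together cover {0, 1, 2, 3, 4, 5, 6, 7, 8, 9} — every element.
No 3 of the 7 sets cover everything (all 35 triples fall short), so 4 is minimum.

4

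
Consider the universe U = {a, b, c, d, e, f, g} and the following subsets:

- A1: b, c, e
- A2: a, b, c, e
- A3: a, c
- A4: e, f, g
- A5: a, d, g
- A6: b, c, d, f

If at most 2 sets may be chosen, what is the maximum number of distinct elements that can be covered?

Choosing A1, A5 covers {a, b, c, d, e, g} — 6 elements.
No choice of 2 sets does better; here f is left uncovered.

6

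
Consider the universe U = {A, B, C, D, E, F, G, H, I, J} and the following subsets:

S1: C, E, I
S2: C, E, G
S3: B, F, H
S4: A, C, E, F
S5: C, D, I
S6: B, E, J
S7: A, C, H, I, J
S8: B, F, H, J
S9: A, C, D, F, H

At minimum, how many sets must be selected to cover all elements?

S1, S2, S6, S9 together cover {A, B, C, D, E, F, G, H, I, J} — every element.
No 3 of the 9 sets cover everything (all 84 triples fall short), so 4 is minimum.

4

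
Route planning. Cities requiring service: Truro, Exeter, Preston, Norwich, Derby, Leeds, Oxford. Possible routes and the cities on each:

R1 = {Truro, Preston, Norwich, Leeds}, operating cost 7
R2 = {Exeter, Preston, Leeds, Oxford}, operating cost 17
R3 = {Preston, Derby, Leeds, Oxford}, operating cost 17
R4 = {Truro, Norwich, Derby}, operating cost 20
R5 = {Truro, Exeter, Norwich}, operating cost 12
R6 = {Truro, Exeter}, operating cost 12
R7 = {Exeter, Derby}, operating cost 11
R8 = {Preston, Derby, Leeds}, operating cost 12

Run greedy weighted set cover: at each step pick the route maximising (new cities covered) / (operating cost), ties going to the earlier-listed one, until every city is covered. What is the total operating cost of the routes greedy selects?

Pick 1: R1 adds 4 new (Truro, Preston, Norwich, Leeds) at operating cost 7 (ratio 4/7).
Pick 2: R7 adds 2 new (Exeter, Derby) at operating cost 11 (ratio 2/11).
Pick 3: R2 adds 1 new (Oxford) at operating cost 17 (ratio 1/17).
Greedy total operating cost: 7 + 11 + 17 = 35. (The true optimum is 29, so greedy overshoots here.)

35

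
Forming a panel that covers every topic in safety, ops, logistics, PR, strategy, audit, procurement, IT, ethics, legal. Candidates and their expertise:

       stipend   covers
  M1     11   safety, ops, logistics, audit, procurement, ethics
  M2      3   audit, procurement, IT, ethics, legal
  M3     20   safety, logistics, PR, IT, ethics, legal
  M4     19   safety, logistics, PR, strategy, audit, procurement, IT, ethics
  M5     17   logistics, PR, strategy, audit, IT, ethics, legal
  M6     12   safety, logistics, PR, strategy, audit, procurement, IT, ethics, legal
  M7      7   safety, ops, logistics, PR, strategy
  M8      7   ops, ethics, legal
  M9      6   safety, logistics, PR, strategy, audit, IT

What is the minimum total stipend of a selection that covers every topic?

M2, M7 cover every topic at stipend 3 + 7 = 10.
Any cover uses at least 2 members; among all covering selections none totals below 10.

10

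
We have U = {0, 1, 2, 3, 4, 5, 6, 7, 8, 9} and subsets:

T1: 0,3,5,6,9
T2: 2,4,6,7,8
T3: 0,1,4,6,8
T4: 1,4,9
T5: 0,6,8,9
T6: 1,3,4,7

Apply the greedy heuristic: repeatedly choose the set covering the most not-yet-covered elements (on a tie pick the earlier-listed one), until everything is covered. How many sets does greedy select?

3

Pick 1: T1 covers 5 new elements (0, 3, 5, 6, 9).
Pick 2: T2 covers 4 new elements (2, 4, 7, 8).
Pick 3: T3 covers 1 new elements (1).
Greedy uses 3 sets.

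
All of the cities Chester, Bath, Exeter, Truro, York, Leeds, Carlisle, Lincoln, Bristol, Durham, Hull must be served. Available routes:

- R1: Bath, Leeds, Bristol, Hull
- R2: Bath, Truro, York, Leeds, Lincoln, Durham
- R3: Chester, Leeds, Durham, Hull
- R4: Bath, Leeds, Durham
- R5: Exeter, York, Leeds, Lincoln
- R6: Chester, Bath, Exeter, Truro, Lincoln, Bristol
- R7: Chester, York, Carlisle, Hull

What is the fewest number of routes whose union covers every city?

3

R2, R6, R7 together cover {Chester, Bath, Exeter, Truro, York, Leeds, Carlisle, Lincoln, Bristol, Durham, Hull} — every city.
No 2 of the 7 routes cover everything (all 21 pairs fall short), so 3 is minimum.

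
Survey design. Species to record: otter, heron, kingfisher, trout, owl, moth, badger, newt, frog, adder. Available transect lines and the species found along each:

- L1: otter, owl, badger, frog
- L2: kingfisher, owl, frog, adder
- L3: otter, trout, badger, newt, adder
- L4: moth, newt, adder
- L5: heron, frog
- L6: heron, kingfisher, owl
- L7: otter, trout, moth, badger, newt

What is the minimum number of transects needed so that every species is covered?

3

L2, L5, L7 together cover {otter, heron, kingfisher, trout, owl, moth, badger, newt, frog, adder} — every species.
No 2 of the 7 transects cover everything (all 21 pairs fall short), so 3 is minimum.
Greedy (largest uncovered first) would take L3, L2, L4, L5 — 4 transects — but 3 suffice.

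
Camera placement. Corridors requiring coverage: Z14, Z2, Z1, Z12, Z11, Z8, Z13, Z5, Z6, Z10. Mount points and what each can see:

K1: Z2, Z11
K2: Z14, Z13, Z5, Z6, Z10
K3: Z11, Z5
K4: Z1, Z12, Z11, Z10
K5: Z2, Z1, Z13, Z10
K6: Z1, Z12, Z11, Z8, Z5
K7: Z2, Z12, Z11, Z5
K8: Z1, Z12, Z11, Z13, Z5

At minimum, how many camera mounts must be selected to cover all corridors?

K1, K2, K6 together cover {Z14, Z2, Z1, Z12, Z11, Z8, Z13, Z5, Z6, Z10} — every corridor.
No 2 of the 8 camera mounts cover everything (all 28 pairs fall short), so 3 is minimum.

3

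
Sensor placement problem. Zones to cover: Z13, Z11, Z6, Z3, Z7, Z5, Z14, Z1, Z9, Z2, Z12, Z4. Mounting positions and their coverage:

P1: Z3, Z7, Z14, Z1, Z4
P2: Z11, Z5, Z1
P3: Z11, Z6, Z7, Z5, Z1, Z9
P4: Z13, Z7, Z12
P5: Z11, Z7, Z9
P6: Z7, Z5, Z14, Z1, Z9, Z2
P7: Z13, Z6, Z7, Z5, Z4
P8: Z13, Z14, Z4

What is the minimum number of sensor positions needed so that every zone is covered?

P1, P3, P4, P6 together cover {Z13, Z11, Z6, Z3, Z7, Z5, Z14, Z1, Z9, Z2, Z12, Z4} — every zone.
No 3 of the 8 sensor positions cover everything (all 56 triples fall short), so 4 is minimum.

4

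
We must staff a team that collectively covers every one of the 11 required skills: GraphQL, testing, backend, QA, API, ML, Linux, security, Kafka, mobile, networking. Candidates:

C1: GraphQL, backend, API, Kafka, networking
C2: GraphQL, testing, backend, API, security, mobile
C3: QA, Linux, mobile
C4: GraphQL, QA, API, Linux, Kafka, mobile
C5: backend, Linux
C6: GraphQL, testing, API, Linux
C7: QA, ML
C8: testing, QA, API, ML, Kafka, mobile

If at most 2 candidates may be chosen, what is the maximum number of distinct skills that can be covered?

9

Choosing C1, C8 covers {GraphQL, testing, backend, QA, API, ML, Kafka, mobile, networking} — 9 skills.
No choice of 2 candidates does better; here Linux, security are left uncovered.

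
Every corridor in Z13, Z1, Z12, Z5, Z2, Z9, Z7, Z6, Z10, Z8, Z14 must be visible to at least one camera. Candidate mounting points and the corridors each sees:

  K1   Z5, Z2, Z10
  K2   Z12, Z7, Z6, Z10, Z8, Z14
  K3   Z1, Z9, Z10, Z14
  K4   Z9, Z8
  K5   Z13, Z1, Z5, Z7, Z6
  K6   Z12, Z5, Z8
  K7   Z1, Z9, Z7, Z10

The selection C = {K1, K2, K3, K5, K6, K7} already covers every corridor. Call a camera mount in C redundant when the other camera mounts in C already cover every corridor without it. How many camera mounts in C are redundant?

Drop K1: Z2 uncovered — not redundant.
Drop K2: the rest still cover every corridor — redundant.
Drop K3: the rest still cover every corridor — redundant.
Drop K5: Z13 uncovered — not redundant.
Drop K6: the rest still cover every corridor — redundant.
Drop K7: the rest still cover every corridor — redundant.
4 redundant: K2, K3, K6, K7.

4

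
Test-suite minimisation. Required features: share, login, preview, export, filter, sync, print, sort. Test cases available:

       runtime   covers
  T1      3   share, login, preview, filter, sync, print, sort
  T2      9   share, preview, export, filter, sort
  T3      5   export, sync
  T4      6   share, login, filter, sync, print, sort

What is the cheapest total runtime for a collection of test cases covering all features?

8

T1, T3 cover every feature at runtime 3 + 5 = 8.
Any cover uses at least 2 test cases; among all covering selections none totals below 8.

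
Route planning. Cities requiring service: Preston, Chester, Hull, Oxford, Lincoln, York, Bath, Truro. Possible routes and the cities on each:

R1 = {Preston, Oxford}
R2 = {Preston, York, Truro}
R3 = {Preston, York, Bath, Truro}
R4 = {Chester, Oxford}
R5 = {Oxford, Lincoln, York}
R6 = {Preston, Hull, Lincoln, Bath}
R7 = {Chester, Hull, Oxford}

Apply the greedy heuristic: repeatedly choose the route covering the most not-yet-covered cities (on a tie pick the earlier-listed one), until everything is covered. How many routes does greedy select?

3

Pick 1: R3 covers 4 new cities (Preston, York, Bath, Truro).
Pick 2: R7 covers 3 new cities (Chester, Hull, Oxford).
Pick 3: R5 covers 1 new cities (Lincoln).
Greedy uses 3 routes.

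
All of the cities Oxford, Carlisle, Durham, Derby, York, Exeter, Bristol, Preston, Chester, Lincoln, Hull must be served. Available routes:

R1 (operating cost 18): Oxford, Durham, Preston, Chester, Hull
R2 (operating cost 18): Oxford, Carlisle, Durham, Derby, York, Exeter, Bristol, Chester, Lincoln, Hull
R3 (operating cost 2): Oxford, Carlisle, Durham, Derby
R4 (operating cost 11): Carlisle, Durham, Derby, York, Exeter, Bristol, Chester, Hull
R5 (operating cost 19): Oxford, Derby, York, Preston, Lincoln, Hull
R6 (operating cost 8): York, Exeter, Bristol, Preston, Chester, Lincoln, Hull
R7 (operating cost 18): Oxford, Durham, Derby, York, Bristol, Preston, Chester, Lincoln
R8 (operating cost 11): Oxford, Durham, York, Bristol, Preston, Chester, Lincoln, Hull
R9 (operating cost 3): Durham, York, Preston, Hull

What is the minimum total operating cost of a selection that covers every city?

10

R3, R6 cover every city at operating cost 2 + 8 = 10.
Any cover uses at least 2 routes; among all covering selections none totals below 10.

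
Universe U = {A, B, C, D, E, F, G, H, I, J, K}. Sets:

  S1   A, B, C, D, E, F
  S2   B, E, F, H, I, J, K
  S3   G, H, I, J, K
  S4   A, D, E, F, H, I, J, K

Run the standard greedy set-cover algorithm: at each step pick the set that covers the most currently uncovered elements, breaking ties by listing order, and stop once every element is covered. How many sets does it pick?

Pick 1: S4 covers 8 new elements (A, D, E, F, H, I, J, K).
Pick 2: S1 covers 2 new elements (B, C).
Pick 3: S3 covers 1 new elements (G).
Greedy uses 3 sets. (The true minimum is 2.)

3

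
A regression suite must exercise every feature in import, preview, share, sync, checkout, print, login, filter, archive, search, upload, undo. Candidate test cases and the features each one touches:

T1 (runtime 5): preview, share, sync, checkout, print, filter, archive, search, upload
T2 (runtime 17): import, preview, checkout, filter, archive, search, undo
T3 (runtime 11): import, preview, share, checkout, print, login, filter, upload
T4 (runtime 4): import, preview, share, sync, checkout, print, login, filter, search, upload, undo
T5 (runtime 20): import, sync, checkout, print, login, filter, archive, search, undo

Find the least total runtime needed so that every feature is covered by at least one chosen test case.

T1, T4 cover every feature at runtime 5 + 4 = 9.
Any cover uses at least 2 test cases; among all covering selections none totals below 9.

9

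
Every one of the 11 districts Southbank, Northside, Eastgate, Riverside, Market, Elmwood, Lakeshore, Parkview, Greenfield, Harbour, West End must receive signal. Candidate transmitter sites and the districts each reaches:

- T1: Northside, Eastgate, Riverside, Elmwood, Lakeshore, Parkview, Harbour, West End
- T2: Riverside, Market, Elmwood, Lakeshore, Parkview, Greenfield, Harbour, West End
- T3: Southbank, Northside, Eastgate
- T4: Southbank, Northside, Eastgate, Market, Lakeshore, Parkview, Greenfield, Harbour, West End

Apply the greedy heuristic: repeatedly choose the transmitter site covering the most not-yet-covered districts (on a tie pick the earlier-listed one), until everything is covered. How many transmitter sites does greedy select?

2

Pick 1: T4 covers 9 new districts (Southbank, Northside, Eastgate, Market, Lakeshore, Parkview, Greenfield, Harbour, West End).
Pick 2: T1 covers 2 new districts (Riverside, Elmwood).
Greedy uses 2 transmitter sites.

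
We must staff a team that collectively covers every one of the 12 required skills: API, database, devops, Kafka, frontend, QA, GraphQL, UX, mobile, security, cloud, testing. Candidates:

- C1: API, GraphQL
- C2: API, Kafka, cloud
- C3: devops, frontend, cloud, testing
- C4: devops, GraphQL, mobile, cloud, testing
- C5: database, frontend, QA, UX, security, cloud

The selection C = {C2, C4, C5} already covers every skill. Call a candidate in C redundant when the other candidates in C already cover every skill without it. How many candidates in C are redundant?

Drop C2: API, Kafka uncovered — not redundant.
Drop C4: devops, GraphQL, mobile, testing uncovered — not redundant.
Drop C5: database, frontend, QA, UX, … uncovered — not redundant.
None of the candidates in C is redundant.

0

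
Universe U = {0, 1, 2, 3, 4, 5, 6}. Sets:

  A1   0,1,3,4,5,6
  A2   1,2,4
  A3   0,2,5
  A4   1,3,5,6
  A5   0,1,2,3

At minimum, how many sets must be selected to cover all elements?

A1, A2 together cover {0, 1, 2, 3, 4, 5, 6} — every element.
No single set contains all 7 elements, so 2 is optimal.

2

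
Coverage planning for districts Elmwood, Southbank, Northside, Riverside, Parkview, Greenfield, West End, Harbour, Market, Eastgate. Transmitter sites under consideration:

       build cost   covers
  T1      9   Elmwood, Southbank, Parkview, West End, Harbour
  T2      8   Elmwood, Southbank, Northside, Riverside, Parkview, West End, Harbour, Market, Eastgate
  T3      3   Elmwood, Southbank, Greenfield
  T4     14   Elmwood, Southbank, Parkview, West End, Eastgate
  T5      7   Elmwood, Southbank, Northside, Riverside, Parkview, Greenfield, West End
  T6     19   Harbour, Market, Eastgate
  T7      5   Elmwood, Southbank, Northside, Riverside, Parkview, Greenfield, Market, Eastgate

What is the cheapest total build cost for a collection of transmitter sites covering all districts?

T2, T3 cover every district at build cost 8 + 3 = 11.
Any cover uses at least 2 transmitter sites; among all covering selections none totals below 11.
Greedy by coverage-per-build cost would pick T7, T2 for 13 — worse than the optimum 11.

11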